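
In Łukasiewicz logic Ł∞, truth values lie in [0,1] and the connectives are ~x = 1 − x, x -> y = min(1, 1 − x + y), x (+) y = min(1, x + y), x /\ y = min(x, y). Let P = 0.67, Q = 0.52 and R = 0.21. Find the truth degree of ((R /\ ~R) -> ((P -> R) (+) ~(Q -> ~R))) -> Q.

0.52

~R = 1 − 0.21 = 0.79
R /\ ~R = min(0.21, 0.79) = 0.21
P -> R = min(1, 1 − 0.67 + 0.21) = min(1, 0.54) = 0.54
Q -> ~R = min(1, 1 − 0.52 + 0.79) = min(1, 1.27) = 1.00
~(Q -> ~R) = 1 − 1.00 = 0.00
(P -> R) (+) ~(Q -> ~R) = min(1, 0.54 + 0.00) = min(1, 0.54) = 0.54
(R /\ ~R) -> ((P -> R) (+) ~(Q -> ~R)) = min(1, 1 − 0.21 + 0.54) = min(1, 1.33) = 1.00
((R /\ ~R) -> ((P -> R) (+) ~(Q -> ~R))) -> Q = min(1, 1 − 1.00 + 0.52) = min(1, 0.52) = 0.52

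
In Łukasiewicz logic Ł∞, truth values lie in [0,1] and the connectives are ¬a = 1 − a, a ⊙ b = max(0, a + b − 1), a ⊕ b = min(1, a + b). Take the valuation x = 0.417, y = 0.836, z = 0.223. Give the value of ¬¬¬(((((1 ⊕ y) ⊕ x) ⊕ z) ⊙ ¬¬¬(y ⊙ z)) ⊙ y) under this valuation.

1 ⊕ y = min(1, 1.000 + 0.836) = min(1, 1.836) = 1.000
(1 ⊕ y) ⊕ x = min(1, 1.000 + 0.417) = min(1, 1.417) = 1.000
((1 ⊕ y) ⊕ x) ⊕ z = min(1, 1.000 + 0.223) = min(1, 1.223) = 1.000
y ⊙ z = max(0, 0.836 + 0.223 − 1) = max(0, 0.059) = 0.059
¬(y ⊙ z) = 1 − 0.059 = 0.941
¬¬(y ⊙ z) = 1 − 0.941 = 0.059
¬¬¬(y ⊙ z) = 1 − 0.059 = 0.941
(((1 ⊕ y) ⊕ x) ⊕ z) ⊙ ¬¬¬(y ⊙ z) = max(0, 1.000 + 0.941 − 1) = max(0, 0.941) = 0.941
((((1 ⊕ y) ⊕ x) ⊕ z) ⊙ ¬¬¬(y ⊙ z)) ⊙ y = max(0, 0.941 + 0.836 − 1) = max(0, 0.777) = 0.777
¬(((((1 ⊕ y) ⊕ x) ⊕ z) ⊙ ¬¬¬(y ⊙ z)) ⊙ y) = 1 − 0.777 = 0.223
¬¬(((((1 ⊕ y) ⊕ x) ⊕ z) ⊙ ¬¬¬(y ⊙ z)) ⊙ y) = 1 − 0.223 = 0.777
¬¬¬(((((1 ⊕ y) ⊕ x) ⊕ z) ⊙ ¬¬¬(y ⊙ z)) ⊙ y) = 1 − 0.777 = 0.223

0.223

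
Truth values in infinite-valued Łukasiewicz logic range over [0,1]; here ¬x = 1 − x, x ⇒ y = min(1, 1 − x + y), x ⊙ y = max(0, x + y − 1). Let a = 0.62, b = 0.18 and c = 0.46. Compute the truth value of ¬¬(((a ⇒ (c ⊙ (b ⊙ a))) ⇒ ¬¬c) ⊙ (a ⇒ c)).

0.84

b ⊙ a = max(0, 0.18 + 0.62 − 1) = max(0, -0.20) = 0.00
c ⊙ (b ⊙ a) = max(0, 0.46 + 0.00 − 1) = max(0, -0.54) = 0.00
a ⇒ (c ⊙ (b ⊙ a)) = min(1, 1 − 0.62 + 0.00) = min(1, 0.38) = 0.38
¬c = 1 − 0.46 = 0.54
¬¬c = 1 − 0.54 = 0.46
(a ⇒ (c ⊙ (b ⊙ a))) ⇒ ¬¬c = min(1, 1 − 0.38 + 0.46) = min(1, 1.08) = 1.00
a ⇒ c = min(1, 1 − 0.62 + 0.46) = min(1, 0.84) = 0.84
((a ⇒ (c ⊙ (b ⊙ a))) ⇒ ¬¬c) ⊙ (a ⇒ c) = max(0, 1.00 + 0.84 − 1) = max(0, 0.84) = 0.84
¬(((a ⇒ (c ⊙ (b ⊙ a))) ⇒ ¬¬c) ⊙ (a ⇒ c)) = 1 − 0.84 = 0.16
¬¬(((a ⇒ (c ⊙ (b ⊙ a))) ⇒ ¬¬c) ⊙ (a ⇒ c)) = 1 − 0.16 = 0.84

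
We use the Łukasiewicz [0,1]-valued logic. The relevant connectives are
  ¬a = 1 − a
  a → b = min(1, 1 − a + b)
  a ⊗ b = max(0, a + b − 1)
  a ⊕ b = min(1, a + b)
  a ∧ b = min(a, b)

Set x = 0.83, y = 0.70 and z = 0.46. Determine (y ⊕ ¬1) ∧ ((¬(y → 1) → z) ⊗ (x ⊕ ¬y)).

0.70

¬1 = 1 − 1.00 = 0.00
y ⊕ ¬1 = min(1, 0.70 + 0.00) = min(1, 0.70) = 0.70
y → 1 = min(1, 1 − 0.70 + 1.00) = min(1, 1.30) = 1.00
¬(y → 1) = 1 − 1.00 = 0.00
¬(y → 1) → z = min(1, 1 − 0.00 + 0.46) = min(1, 1.46) = 1.00
¬y = 1 − 0.70 = 0.30
x ⊕ ¬y = min(1, 0.83 + 0.30) = min(1, 1.13) = 1.00
(¬(y → 1) → z) ⊗ (x ⊕ ¬y) = max(0, 1.00 + 1.00 − 1) = max(0, 1.00) = 1.00
(y ⊕ ¬1) ∧ ((¬(y → 1) → z) ⊗ (x ⊕ ¬y)) = min(0.70, 1.00) = 0.70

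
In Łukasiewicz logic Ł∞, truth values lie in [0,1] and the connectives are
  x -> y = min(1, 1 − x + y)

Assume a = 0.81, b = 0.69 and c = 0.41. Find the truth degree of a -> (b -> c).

0.91

b -> c = min(1, 1 − 0.69 + 0.41) = min(1, 0.72) = 0.72
a -> (b -> c) = min(1, 1 − 0.81 + 0.72) = min(1, 0.91) = 0.91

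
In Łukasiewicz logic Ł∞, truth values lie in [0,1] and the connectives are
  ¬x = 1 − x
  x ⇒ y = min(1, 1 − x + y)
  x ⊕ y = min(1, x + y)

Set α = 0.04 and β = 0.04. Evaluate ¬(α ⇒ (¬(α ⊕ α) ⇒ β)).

α ⊕ α = min(1, 0.04 + 0.04) = min(1, 0.08) = 0.08
¬(α ⊕ α) = 1 − 0.08 = 0.92
¬(α ⊕ α) ⇒ β = min(1, 1 − 0.92 + 0.04) = min(1, 0.12) = 0.12
α ⇒ (¬(α ⊕ α) ⇒ β) = min(1, 1 − 0.04 + 0.12) = min(1, 1.08) = 1.00
¬(α ⇒ (¬(α ⊕ α) ⇒ β)) = 1 − 1.00 = 0.00

0.00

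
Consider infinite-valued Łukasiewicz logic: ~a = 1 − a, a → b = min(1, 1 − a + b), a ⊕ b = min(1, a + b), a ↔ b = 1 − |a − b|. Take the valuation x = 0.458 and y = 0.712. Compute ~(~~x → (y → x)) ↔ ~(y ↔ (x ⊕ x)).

0.796

~x = 1 − 0.458 = 0.542
~~x = 1 − 0.542 = 0.458
y → x = min(1, 1 − 0.712 + 0.458) = min(1, 0.746) = 0.746
~~x → (y → x) = min(1, 1 − 0.458 + 0.746) = min(1, 1.288) = 1.000
~(~~x → (y → x)) = 1 − 1.000 = 0.000
x ⊕ x = min(1, 0.458 + 0.458) = min(1, 0.916) = 0.916
y ↔ (x ⊕ x) = 1 − |0.712 − 0.916| = 1 − 0.204 = 0.796
~(y ↔ (x ⊕ x)) = 1 − 0.796 = 0.204
~(~~x → (y → x)) ↔ ~(y ↔ (x ⊕ x)) = 1 − |0.000 − 0.204| = 1 − 0.204 = 0.796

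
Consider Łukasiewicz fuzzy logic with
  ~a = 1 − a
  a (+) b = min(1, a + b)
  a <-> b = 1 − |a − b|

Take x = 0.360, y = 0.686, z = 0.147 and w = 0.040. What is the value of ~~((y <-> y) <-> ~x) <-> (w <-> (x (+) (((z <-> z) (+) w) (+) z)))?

y <-> y = 1 − |0.686 − 0.686| = 1 − 0.000 = 1.000
~x = 1 − 0.360 = 0.640
(y <-> y) <-> ~x = 1 − |1.000 − 0.640| = 1 − 0.360 = 0.640
~((y <-> y) <-> ~x) = 1 − 0.640 = 0.360
~~((y <-> y) <-> ~x) = 1 − 0.360 = 0.640
z <-> z = 1 − |0.147 − 0.147| = 1 − 0.000 = 1.000
(z <-> z) (+) w = min(1, 1.000 + 0.040) = min(1, 1.040) = 1.000
((z <-> z) (+) w) (+) z = min(1, 1.000 + 0.147) = min(1, 1.147) = 1.000
x (+) (((z <-> z) (+) w) (+) z) = min(1, 0.360 + 1.000) = min(1, 1.360) = 1.000
w <-> (x (+) (((z <-> z) (+) w) (+) z)) = 1 − |0.040 − 1.000| = 1 − 0.960 = 0.040
~~((y <-> y) <-> ~x) <-> (w <-> (x (+) (((z <-> z) (+) w) (+) z))) = 1 − |0.640 − 0.040| = 1 − 0.600 = 0.400

0.400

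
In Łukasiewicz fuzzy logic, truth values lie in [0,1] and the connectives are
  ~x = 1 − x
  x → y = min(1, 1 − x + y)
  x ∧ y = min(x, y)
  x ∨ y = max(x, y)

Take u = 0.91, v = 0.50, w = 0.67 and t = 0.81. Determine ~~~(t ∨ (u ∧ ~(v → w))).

v → w = min(1, 1 − 0.50 + 0.67) = min(1, 1.17) = 1.00
~(v → w) = 1 − 1.00 = 0.00
u ∧ ~(v → w) = min(0.91, 0.00) = 0.00
t ∨ (u ∧ ~(v → w)) = max(0.81, 0.00) = 0.81
~(t ∨ (u ∧ ~(v → w))) = 1 − 0.81 = 0.19
~~(t ∨ (u ∧ ~(v → w))) = 1 − 0.19 = 0.81
~~~(t ∨ (u ∧ ~(v → w))) = 1 − 0.81 = 0.19

0.19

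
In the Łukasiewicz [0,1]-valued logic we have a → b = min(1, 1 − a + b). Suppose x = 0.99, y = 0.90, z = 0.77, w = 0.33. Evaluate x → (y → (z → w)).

0.67

z → w = min(1, 1 − 0.77 + 0.33) = min(1, 0.56) = 0.56
y → (z → w) = min(1, 1 − 0.90 + 0.56) = min(1, 0.66) = 0.66
x → (y → (z → w)) = min(1, 1 − 0.99 + 0.66) = min(1, 0.67) = 0.67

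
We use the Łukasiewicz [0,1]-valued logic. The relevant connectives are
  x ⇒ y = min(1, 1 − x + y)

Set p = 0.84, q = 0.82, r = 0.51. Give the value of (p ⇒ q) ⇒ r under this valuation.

0.53

p ⇒ q = min(1, 1 − 0.84 + 0.82) = min(1, 0.98) = 0.98
(p ⇒ q) ⇒ r = min(1, 1 − 0.98 + 0.51) = min(1, 0.53) = 0.53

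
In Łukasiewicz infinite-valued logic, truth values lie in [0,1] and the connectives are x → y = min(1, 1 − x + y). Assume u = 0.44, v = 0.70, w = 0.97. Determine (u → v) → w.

0.97

u → v = min(1, 1 − 0.44 + 0.70) = min(1, 1.26) = 1.00
(u → v) → w = min(1, 1 − 1.00 + 0.97) = min(1, 0.97) = 0.97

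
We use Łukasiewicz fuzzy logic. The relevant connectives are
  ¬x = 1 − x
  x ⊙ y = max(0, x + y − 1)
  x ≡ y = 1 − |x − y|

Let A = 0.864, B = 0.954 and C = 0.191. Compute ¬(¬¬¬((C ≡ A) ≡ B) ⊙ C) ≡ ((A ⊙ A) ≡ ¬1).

C ≡ A = 1 − |0.191 − 0.864| = 1 − 0.673 = 0.327
(C ≡ A) ≡ B = 1 − |0.327 − 0.954| = 1 − 0.627 = 0.373
¬((C ≡ A) ≡ B) = 1 − 0.373 = 0.627
¬¬((C ≡ A) ≡ B) = 1 − 0.627 = 0.373
¬¬¬((C ≡ A) ≡ B) = 1 − 0.373 = 0.627
¬¬¬((C ≡ A) ≡ B) ⊙ C = max(0, 0.627 + 0.191 − 1) = max(0, -0.182) = 0.000
¬(¬¬¬((C ≡ A) ≡ B) ⊙ C) = 1 − 0.000 = 1.000
A ⊙ A = max(0, 0.864 + 0.864 − 1) = max(0, 0.728) = 0.728
¬1 = 1 − 1.000 = 0.000
(A ⊙ A) ≡ ¬1 = 1 − |0.728 − 0.000| = 1 − 0.728 = 0.272
¬(¬¬¬((C ≡ A) ≡ B) ⊙ C) ≡ ((A ⊙ A) ≡ ¬1) = 1 − |1.000 − 0.272| = 1 − 0.728 = 0.272

0.272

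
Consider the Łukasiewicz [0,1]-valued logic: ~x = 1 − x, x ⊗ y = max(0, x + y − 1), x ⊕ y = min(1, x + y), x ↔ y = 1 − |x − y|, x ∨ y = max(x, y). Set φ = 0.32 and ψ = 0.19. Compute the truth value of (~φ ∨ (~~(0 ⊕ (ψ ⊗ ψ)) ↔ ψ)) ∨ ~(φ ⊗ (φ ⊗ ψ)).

1.00

~φ = 1 − 0.32 = 0.68
ψ ⊗ ψ = max(0, 0.19 + 0.19 − 1) = max(0, -0.62) = 0.00
0 ⊕ (ψ ⊗ ψ) = min(1, 0.00 + 0.00) = min(1, 0.00) = 0.00
~(0 ⊕ (ψ ⊗ ψ)) = 1 − 0.00 = 1.00
~~(0 ⊕ (ψ ⊗ ψ)) = 1 − 1.00 = 0.00
~~(0 ⊕ (ψ ⊗ ψ)) ↔ ψ = 1 − |0.00 − 0.19| = 1 − 0.19 = 0.81
~φ ∨ (~~(0 ⊕ (ψ ⊗ ψ)) ↔ ψ) = max(0.68, 0.81) = 0.81
φ ⊗ ψ = max(0, 0.32 + 0.19 − 1) = max(0, -0.49) = 0.00
φ ⊗ (φ ⊗ ψ) = max(0, 0.32 + 0.00 − 1) = max(0, -0.68) = 0.00
~(φ ⊗ (φ ⊗ ψ)) = 1 − 0.00 = 1.00
(~φ ∨ (~~(0 ⊕ (ψ ⊗ ψ)) ↔ ψ)) ∨ ~(φ ⊗ (φ ⊗ ψ)) = max(0.81, 1.00) = 1.00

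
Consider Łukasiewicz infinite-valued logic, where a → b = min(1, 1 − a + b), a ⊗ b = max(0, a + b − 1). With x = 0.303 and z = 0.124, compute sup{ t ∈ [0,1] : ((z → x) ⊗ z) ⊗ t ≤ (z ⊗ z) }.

0.876

z → x = min(1, 1 − 0.124 + 0.303) = min(1, 1.179) = 1.000
(z → x) ⊗ z = max(0, 1.000 + 0.124 − 1) = max(0, 0.124) = 0.124
So the left factor is (z → x) ⊗ z = 0.124.
z ⊗ z = max(0, 0.124 + 0.124 − 1) = max(0, -0.752) = 0.000
So the right-hand bound is z ⊗ z = 0.000.
The residuum of the Łukasiewicz t-norm gives the supremum: min(1, 1 − 0.124 + 0.000).
1 − 0.124 + 0.000 = 0.876, so t = min(1, 0.876) = 0.876.
Check: 0.124 ⊗ 0.876 = max(0, 0.000) = 0.000 ≤ 0.000.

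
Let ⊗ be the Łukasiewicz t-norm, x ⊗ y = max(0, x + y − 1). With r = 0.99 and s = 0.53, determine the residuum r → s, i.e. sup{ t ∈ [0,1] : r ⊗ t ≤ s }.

The residuum of the Łukasiewicz t-norm gives the supremum: min(1, 1 − 0.99 + 0.53).
1 − 0.99 + 0.53 = 0.54, so t = min(1, 0.54) = 0.54.
Check: 0.99 ⊗ 0.54 = max(0, 0.53) = 0.53 ≤ 0.53.

0.54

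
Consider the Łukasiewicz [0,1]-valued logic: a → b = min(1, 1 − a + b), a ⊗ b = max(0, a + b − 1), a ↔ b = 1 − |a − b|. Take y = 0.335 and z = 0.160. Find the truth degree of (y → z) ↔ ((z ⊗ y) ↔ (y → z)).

y → z = min(1, 1 − 0.335 + 0.160) = min(1, 0.825) = 0.825
z ⊗ y = max(0, 0.160 + 0.335 − 1) = max(0, -0.505) = 0.000
(z ⊗ y) ↔ (y → z) = 1 − |0.000 − 0.825| = 1 − 0.825 = 0.175
(y → z) ↔ ((z ⊗ y) ↔ (y → z)) = 1 − |0.825 − 0.175| = 1 − 0.650 = 0.350

0.350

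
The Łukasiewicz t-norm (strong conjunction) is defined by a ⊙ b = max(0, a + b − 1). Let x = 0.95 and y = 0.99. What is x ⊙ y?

x ⊙ y = max(0, 0.95 + 0.99 − 1) = max(0, 0.94) = 0.94
For comparison, the Gödel (minimum) t-norm min(a, b) would give 0.95.

0.94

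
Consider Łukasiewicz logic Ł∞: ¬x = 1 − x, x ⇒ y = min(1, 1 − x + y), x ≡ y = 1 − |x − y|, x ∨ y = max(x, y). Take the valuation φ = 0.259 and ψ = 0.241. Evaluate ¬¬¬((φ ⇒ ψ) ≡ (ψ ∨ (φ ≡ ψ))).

0.000

φ ⇒ ψ = min(1, 1 − 0.259 + 0.241) = min(1, 0.982) = 0.982
φ ≡ ψ = 1 − |0.259 − 0.241| = 1 − 0.018 = 0.982
ψ ∨ (φ ≡ ψ) = max(0.241, 0.982) = 0.982
(φ ⇒ ψ) ≡ (ψ ∨ (φ ≡ ψ)) = 1 − |0.982 − 0.982| = 1 − 0.000 = 1.000
¬((φ ⇒ ψ) ≡ (ψ ∨ (φ ≡ ψ))) = 1 − 1.000 = 0.000
¬¬((φ ⇒ ψ) ≡ (ψ ∨ (φ ≡ ψ))) = 1 − 0.000 = 1.000
¬¬¬((φ ⇒ ψ) ≡ (ψ ∨ (φ ≡ ψ))) = 1 − 1.000 = 0.000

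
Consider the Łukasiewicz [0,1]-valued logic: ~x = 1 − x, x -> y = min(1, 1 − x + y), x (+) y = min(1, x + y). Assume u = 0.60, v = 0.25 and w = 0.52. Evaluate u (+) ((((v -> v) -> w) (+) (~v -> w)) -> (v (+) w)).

1.00

v -> v = min(1, 1 − 0.25 + 0.25) = min(1, 1.00) = 1.00
(v -> v) -> w = min(1, 1 − 1.00 + 0.52) = min(1, 0.52) = 0.52
~v = 1 − 0.25 = 0.75
~v -> w = min(1, 1 − 0.75 + 0.52) = min(1, 0.77) = 0.77
((v -> v) -> w) (+) (~v -> w) = min(1, 0.52 + 0.77) = min(1, 1.29) = 1.00
v (+) w = min(1, 0.25 + 0.52) = min(1, 0.77) = 0.77
(((v -> v) -> w) (+) (~v -> w)) -> (v (+) w) = min(1, 1 − 1.00 + 0.77) = min(1, 0.77) = 0.77
u (+) ((((v -> v) -> w) (+) (~v -> w)) -> (v (+) w)) = min(1, 0.60 + 0.77) = min(1, 1.37) = 1.00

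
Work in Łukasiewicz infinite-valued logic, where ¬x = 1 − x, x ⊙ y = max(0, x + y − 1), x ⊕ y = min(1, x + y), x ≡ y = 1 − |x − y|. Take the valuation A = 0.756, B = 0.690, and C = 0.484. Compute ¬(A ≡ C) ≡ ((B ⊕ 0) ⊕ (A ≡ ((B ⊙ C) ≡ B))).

A ≡ C = 1 − |0.756 − 0.484| = 1 − 0.272 = 0.728
¬(A ≡ C) = 1 − 0.728 = 0.272
B ⊕ 0 = min(1, 0.690 + 0.000) = min(1, 0.690) = 0.690
B ⊙ C = max(0, 0.690 + 0.484 − 1) = max(0, 0.174) = 0.174
(B ⊙ C) ≡ B = 1 − |0.174 − 0.690| = 1 − 0.516 = 0.484
A ≡ ((B ⊙ C) ≡ B) = 1 − |0.756 − 0.484| = 1 − 0.272 = 0.728
(B ⊕ 0) ⊕ (A ≡ ((B ⊙ C) ≡ B)) = min(1, 0.690 + 0.728) = min(1, 1.418) = 1.000
¬(A ≡ C) ≡ ((B ⊕ 0) ⊕ (A ≡ ((B ⊙ C) ≡ B))) = 1 − |0.272 − 1.000| = 1 − 0.728 = 0.272

0.272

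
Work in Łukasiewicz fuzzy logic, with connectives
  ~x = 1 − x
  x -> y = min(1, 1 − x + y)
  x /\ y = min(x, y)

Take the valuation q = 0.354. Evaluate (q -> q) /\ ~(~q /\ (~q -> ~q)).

0.354

q -> q = min(1, 1 − 0.354 + 0.354) = min(1, 1.000) = 1.000
~q = 1 − 0.354 = 0.646
~q -> ~q = min(1, 1 − 0.646 + 0.646) = min(1, 1.000) = 1.000
~q /\ (~q -> ~q) = min(0.646, 1.000) = 0.646
~(~q /\ (~q -> ~q)) = 1 − 0.646 = 0.354
(q -> q) /\ ~(~q /\ (~q -> ~q)) = min(1.000, 0.354) = 0.354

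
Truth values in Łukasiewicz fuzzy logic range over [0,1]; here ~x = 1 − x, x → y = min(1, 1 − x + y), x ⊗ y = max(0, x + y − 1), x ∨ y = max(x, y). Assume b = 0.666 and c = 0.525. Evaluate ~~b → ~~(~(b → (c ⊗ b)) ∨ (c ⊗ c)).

0.809

~b = 1 − 0.666 = 0.334
~~b = 1 − 0.334 = 0.666
c ⊗ b = max(0, 0.525 + 0.666 − 1) = max(0, 0.191) = 0.191
b → (c ⊗ b) = min(1, 1 − 0.666 + 0.191) = min(1, 0.525) = 0.525
~(b → (c ⊗ b)) = 1 − 0.525 = 0.475
c ⊗ c = max(0, 0.525 + 0.525 − 1) = max(0, 0.050) = 0.050
~(b → (c ⊗ b)) ∨ (c ⊗ c) = max(0.475, 0.050) = 0.475
~(~(b → (c ⊗ b)) ∨ (c ⊗ c)) = 1 − 0.475 = 0.525
~~(~(b → (c ⊗ b)) ∨ (c ⊗ c)) = 1 − 0.525 = 0.475
~~b → ~~(~(b → (c ⊗ b)) ∨ (c ⊗ c)) = min(1, 1 − 0.666 + 0.475) = min(1, 0.809) = 0.809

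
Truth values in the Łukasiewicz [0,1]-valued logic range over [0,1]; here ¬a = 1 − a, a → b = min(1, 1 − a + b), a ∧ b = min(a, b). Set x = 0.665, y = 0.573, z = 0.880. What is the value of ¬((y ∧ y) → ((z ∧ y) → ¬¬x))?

y ∧ y = min(0.573, 0.573) = 0.573
z ∧ y = min(0.880, 0.573) = 0.573
¬x = 1 − 0.665 = 0.335
¬¬x = 1 − 0.335 = 0.665
(z ∧ y) → ¬¬x = min(1, 1 − 0.573 + 0.665) = min(1, 1.092) = 1.000
(y ∧ y) → ((z ∧ y) → ¬¬x) = min(1, 1 − 0.573 + 1.000) = min(1, 1.427) = 1.000
¬((y ∧ y) → ((z ∧ y) → ¬¬x)) = 1 − 1.000 = 0.000

0.000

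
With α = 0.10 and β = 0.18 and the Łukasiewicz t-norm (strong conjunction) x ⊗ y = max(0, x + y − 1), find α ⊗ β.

α ⊗ β = max(0, 0.10 + 0.18 − 1) = max(0, -0.72) = 0.00
For comparison, the Gödel (minimum) t-norm min(x, y) would give 0.10.

0.00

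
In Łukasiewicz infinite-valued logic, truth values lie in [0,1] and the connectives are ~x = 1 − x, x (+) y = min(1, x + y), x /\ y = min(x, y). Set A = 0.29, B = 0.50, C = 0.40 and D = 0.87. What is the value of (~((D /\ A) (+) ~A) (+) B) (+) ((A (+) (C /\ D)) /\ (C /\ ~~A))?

D /\ A = min(0.87, 0.29) = 0.29
~A = 1 − 0.29 = 0.71
(D /\ A) (+) ~A = min(1, 0.29 + 0.71) = min(1, 1.00) = 1.00
~((D /\ A) (+) ~A) = 1 − 1.00 = 0.00
~((D /\ A) (+) ~A) (+) B = min(1, 0.00 + 0.50) = min(1, 0.50) = 0.50
C /\ D = min(0.40, 0.87) = 0.40
A (+) (C /\ D) = min(1, 0.29 + 0.40) = min(1, 0.69) = 0.69
~~A = 1 − 0.71 = 0.29
C /\ ~~A = min(0.40, 0.29) = 0.29
(A (+) (C /\ D)) /\ (C /\ ~~A) = min(0.69, 0.29) = 0.29
(~((D /\ A) (+) ~A) (+) B) (+) ((A (+) (C /\ D)) /\ (C /\ ~~A)) = min(1, 0.50 + 0.29) = min(1, 0.79) = 0.79

0.79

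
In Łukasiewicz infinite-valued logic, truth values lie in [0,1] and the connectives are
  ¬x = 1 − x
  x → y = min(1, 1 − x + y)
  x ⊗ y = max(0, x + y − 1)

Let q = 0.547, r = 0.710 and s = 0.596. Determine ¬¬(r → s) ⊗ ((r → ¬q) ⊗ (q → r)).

r → s = min(1, 1 − 0.710 + 0.596) = min(1, 0.886) = 0.886
¬(r → s) = 1 − 0.886 = 0.114
¬¬(r → s) = 1 − 0.114 = 0.886
¬q = 1 − 0.547 = 0.453
r → ¬q = min(1, 1 − 0.710 + 0.453) = min(1, 0.743) = 0.743
q → r = min(1, 1 − 0.547 + 0.710) = min(1, 1.163) = 1.000
(r → ¬q) ⊗ (q → r) = max(0, 0.743 + 1.000 − 1) = max(0, 0.743) = 0.743
¬¬(r → s) ⊗ ((r → ¬q) ⊗ (q → r)) = max(0, 0.886 + 0.743 − 1) = max(0, 0.629) = 0.629

0.629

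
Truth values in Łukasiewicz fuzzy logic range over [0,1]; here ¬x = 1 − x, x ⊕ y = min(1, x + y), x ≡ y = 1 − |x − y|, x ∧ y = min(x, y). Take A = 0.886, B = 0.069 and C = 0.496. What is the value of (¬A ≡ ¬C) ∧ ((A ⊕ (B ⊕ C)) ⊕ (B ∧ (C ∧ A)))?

0.610

¬A = 1 − 0.886 = 0.114
¬C = 1 − 0.496 = 0.504
¬A ≡ ¬C = 1 − |0.114 − 0.504| = 1 − 0.390 = 0.610
B ⊕ C = min(1, 0.069 + 0.496) = min(1, 0.565) = 0.565
A ⊕ (B ⊕ C) = min(1, 0.886 + 0.565) = min(1, 1.451) = 1.000
C ∧ A = min(0.496, 0.886) = 0.496
B ∧ (C ∧ A) = min(0.069, 0.496) = 0.069
(A ⊕ (B ⊕ C)) ⊕ (B ∧ (C ∧ A)) = min(1, 1.000 + 0.069) = min(1, 1.069) = 1.000
(¬A ≡ ¬C) ∧ ((A ⊕ (B ⊕ C)) ⊕ (B ∧ (C ∧ A))) = min(0.610, 1.000) = 0.610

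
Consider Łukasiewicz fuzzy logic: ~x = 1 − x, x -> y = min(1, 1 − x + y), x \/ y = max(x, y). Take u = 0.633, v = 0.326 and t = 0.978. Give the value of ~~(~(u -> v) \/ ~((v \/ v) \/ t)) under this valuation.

0.307

u -> v = min(1, 1 − 0.633 + 0.326) = min(1, 0.693) = 0.693
~(u -> v) = 1 − 0.693 = 0.307
v \/ v = max(0.326, 0.326) = 0.326
(v \/ v) \/ t = max(0.326, 0.978) = 0.978
~((v \/ v) \/ t) = 1 − 0.978 = 0.022
~(u -> v) \/ ~((v \/ v) \/ t) = max(0.307, 0.022) = 0.307
~(~(u -> v) \/ ~((v \/ v) \/ t)) = 1 − 0.307 = 0.693
~~(~(u -> v) \/ ~((v \/ v) \/ t)) = 1 − 0.693 = 0.307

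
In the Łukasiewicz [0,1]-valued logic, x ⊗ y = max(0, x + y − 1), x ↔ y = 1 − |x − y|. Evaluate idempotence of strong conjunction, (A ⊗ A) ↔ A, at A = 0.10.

A ⊗ A = max(0, 0.10 + 0.10 − 1) = max(0, -0.80) = 0.00
(A ⊗ A) ↔ A = 1 − |0.00 − 0.10| = 1 − 0.10 = 0.90
(The value 0.90 < 1 shows this instance is not satisfied; fails in Ł∞ since a ⊗ a = max(0, 2a−1) ≠ a in general.)

0.90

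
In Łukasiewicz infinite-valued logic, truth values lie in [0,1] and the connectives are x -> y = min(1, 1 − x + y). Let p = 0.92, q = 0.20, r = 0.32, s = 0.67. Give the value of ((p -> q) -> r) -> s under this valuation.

0.67

p -> q = min(1, 1 − 0.92 + 0.20) = min(1, 0.28) = 0.28
(p -> q) -> r = min(1, 1 − 0.28 + 0.32) = min(1, 1.04) = 1.00
((p -> q) -> r) -> s = min(1, 1 − 1.00 + 0.67) = min(1, 0.67) = 0.67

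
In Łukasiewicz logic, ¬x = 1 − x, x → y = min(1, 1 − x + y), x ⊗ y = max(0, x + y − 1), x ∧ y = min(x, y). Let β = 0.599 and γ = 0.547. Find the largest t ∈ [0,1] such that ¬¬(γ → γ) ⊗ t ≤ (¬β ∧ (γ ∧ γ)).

0.401

γ → γ = min(1, 1 − 0.547 + 0.547) = min(1, 1.000) = 1.000
¬(γ → γ) = 1 − 1.000 = 0.000
¬¬(γ → γ) = 1 − 0.000 = 1.000
So the left factor is ¬¬(γ → γ) = 1.000.
¬β = 1 − 0.599 = 0.401
γ ∧ γ = min(0.547, 0.547) = 0.547
¬β ∧ (γ ∧ γ) = min(0.401, 0.547) = 0.401
So the right-hand bound is ¬β ∧ (γ ∧ γ) = 0.401.
The residuum of the Łukasiewicz t-norm gives the supremum: min(1, 1 − 1.000 + 0.401).
1 − 1.000 + 0.401 = 0.401, so t = min(1, 0.401) = 0.401.
Check: 1.000 ⊗ 0.401 = max(0, 0.401) = 0.401 ≤ 0.401.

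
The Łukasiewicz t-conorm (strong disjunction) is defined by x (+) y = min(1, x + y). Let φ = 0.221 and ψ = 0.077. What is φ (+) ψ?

φ (+) ψ = min(1, 0.221 + 0.077) = min(1, 0.298) = 0.298
For comparison, the Gödel t-conorm max(x, y) would give 0.221.

0.298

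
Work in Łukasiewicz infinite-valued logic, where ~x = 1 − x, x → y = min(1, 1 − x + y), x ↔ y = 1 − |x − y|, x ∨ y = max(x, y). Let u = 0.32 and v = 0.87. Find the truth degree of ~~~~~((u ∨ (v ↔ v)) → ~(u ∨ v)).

v ↔ v = 1 − |0.87 − 0.87| = 1 − 0.00 = 1.00
u ∨ (v ↔ v) = max(0.32, 1.00) = 1.00
u ∨ v = max(0.32, 0.87) = 0.87
~(u ∨ v) = 1 − 0.87 = 0.13
(u ∨ (v ↔ v)) → ~(u ∨ v) = min(1, 1 − 1.00 + 0.13) = min(1, 0.13) = 0.13
~((u ∨ (v ↔ v)) → ~(u ∨ v)) = 1 − 0.13 = 0.87
~~((u ∨ (v ↔ v)) → ~(u ∨ v)) = 1 − 0.87 = 0.13
~~~((u ∨ (v ↔ v)) → ~(u ∨ v)) = 1 − 0.13 = 0.87
~~~~((u ∨ (v ↔ v)) → ~(u ∨ v)) = 1 − 0.87 = 0.13
~~~~~((u ∨ (v ↔ v)) → ~(u ∨ v)) = 1 − 0.13 = 0.87

0.87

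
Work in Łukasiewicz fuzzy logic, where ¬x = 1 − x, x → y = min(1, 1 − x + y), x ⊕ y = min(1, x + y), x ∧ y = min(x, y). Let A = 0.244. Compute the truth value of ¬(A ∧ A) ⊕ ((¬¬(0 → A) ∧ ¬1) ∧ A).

A ∧ A = min(0.244, 0.244) = 0.244
¬(A ∧ A) = 1 − 0.244 = 0.756
0 → A = min(1, 1 − 0.000 + 0.244) = min(1, 1.244) = 1.000
¬(0 → A) = 1 − 1.000 = 0.000
¬¬(0 → A) = 1 − 0.000 = 1.000
¬1 = 1 − 1.000 = 0.000
¬¬(0 → A) ∧ ¬1 = min(1.000, 0.000) = 0.000
(¬¬(0 → A) ∧ ¬1) ∧ A = min(0.000, 0.244) = 0.000
¬(A ∧ A) ⊕ ((¬¬(0 → A) ∧ ¬1) ∧ A) = min(1, 0.756 + 0.000) = min(1, 0.756) = 0.756

0.756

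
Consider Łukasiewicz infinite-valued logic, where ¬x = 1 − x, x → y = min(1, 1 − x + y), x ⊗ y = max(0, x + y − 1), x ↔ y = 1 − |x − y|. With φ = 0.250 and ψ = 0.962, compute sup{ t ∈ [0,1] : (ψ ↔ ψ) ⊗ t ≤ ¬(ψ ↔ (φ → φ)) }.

ψ ↔ ψ = 1 − |0.962 − 0.962| = 1 − 0.000 = 1.000
So the left factor is ψ ↔ ψ = 1.000.
φ → φ = min(1, 1 − 0.250 + 0.250) = min(1, 1.000) = 1.000
ψ ↔ (φ → φ) = 1 − |0.962 − 1.000| = 1 − 0.038 = 0.962
¬(ψ ↔ (φ → φ)) = 1 − 0.962 = 0.038
So the right-hand bound is ¬(ψ ↔ (φ → φ)) = 0.038.
The residuum of the Łukasiewicz t-norm gives the supremum: min(1, 1 − 1.000 + 0.038).
1 − 1.000 + 0.038 = 0.038, so t = min(1, 0.038) = 0.038.
Check: 1.000 ⊗ 0.038 = max(0, 0.038) = 0.038 ≤ 0.038.

0.038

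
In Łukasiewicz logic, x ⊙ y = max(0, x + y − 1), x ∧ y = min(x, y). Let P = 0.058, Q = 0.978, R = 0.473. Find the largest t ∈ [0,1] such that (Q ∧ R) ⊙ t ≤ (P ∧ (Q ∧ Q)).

0.585

Q ∧ R = min(0.978, 0.473) = 0.473
So the left factor is Q ∧ R = 0.473.
Q ∧ Q = min(0.978, 0.978) = 0.978
P ∧ (Q ∧ Q) = min(0.058, 0.978) = 0.058
So the right-hand bound is P ∧ (Q ∧ Q) = 0.058.
The residuum of the Łukasiewicz t-norm gives the supremum: min(1, 1 − 0.473 + 0.058).
1 − 0.473 + 0.058 = 0.585, so t = min(1, 0.585) = 0.585.
Check: 0.473 ⊙ 0.585 = max(0, 0.058) = 0.058 ≤ 0.058.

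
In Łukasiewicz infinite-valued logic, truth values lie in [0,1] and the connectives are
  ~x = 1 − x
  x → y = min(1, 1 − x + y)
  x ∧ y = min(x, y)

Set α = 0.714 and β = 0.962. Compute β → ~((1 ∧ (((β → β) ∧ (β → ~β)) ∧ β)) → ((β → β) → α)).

β → β = min(1, 1 − 0.962 + 0.962) = min(1, 1.000) = 1.000
~β = 1 − 0.962 = 0.038
β → ~β = min(1, 1 − 0.962 + 0.038) = min(1, 0.076) = 0.076
(β → β) ∧ (β → ~β) = min(1.000, 0.076) = 0.076
((β → β) ∧ (β → ~β)) ∧ β = min(0.076, 0.962) = 0.076
1 ∧ (((β → β) ∧ (β → ~β)) ∧ β) = min(1.000, 0.076) = 0.076
(β → β) → α = min(1, 1 − 1.000 + 0.714) = min(1, 0.714) = 0.714
(1 ∧ (((β → β) ∧ (β → ~β)) ∧ β)) → ((β → β) → α) = min(1, 1 − 0.076 + 0.714) = min(1, 1.638) = 1.000
~((1 ∧ (((β → β) ∧ (β → ~β)) ∧ β)) → ((β → β) → α)) = 1 − 1.000 = 0.000
β → ~((1 ∧ (((β → β) ∧ (β → ~β)) ∧ β)) → ((β → β) → α)) = min(1, 1 − 0.962 + 0.000) = min(1, 0.038) = 0.038

0.038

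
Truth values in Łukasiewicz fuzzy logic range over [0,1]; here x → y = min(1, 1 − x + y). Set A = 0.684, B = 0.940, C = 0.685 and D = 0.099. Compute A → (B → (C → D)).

C → D = min(1, 1 − 0.685 + 0.099) = min(1, 0.414) = 0.414
B → (C → D) = min(1, 1 − 0.940 + 0.414) = min(1, 0.474) = 0.474
A → (B → (C → D)) = min(1, 1 − 0.684 + 0.474) = min(1, 0.790) = 0.790

0.790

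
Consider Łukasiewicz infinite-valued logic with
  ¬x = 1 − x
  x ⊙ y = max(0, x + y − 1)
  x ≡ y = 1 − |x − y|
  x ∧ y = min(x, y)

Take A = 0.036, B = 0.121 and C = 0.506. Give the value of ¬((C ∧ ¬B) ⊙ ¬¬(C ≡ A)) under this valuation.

0.964

¬B = 1 − 0.121 = 0.879
C ∧ ¬B = min(0.506, 0.879) = 0.506
C ≡ A = 1 − |0.506 − 0.036| = 1 − 0.470 = 0.530
¬(C ≡ A) = 1 − 0.530 = 0.470
¬¬(C ≡ A) = 1 − 0.470 = 0.530
(C ∧ ¬B) ⊙ ¬¬(C ≡ A) = max(0, 0.506 + 0.530 − 1) = max(0, 0.036) = 0.036
¬((C ∧ ¬B) ⊙ ¬¬(C ≡ A)) = 1 − 0.036 = 0.964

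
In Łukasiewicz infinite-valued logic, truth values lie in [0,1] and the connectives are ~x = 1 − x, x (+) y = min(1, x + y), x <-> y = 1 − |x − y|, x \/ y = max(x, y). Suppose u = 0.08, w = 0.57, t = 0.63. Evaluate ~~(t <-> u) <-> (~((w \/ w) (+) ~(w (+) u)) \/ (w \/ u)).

0.88

t <-> u = 1 − |0.63 − 0.08| = 1 − 0.55 = 0.45
~(t <-> u) = 1 − 0.45 = 0.55
~~(t <-> u) = 1 − 0.55 = 0.45
w \/ w = max(0.57, 0.57) = 0.57
w (+) u = min(1, 0.57 + 0.08) = min(1, 0.65) = 0.65
~(w (+) u) = 1 − 0.65 = 0.35
(w \/ w) (+) ~(w (+) u) = min(1, 0.57 + 0.35) = min(1, 0.92) = 0.92
~((w \/ w) (+) ~(w (+) u)) = 1 − 0.92 = 0.08
w \/ u = max(0.57, 0.08) = 0.57
~((w \/ w) (+) ~(w (+) u)) \/ (w \/ u) = max(0.08, 0.57) = 0.57
~~(t <-> u) <-> (~((w \/ w) (+) ~(w (+) u)) \/ (w \/ u)) = 1 − |0.45 − 0.57| = 1 − 0.12 = 0.88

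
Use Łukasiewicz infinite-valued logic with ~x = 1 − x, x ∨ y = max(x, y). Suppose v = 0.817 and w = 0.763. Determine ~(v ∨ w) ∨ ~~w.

v ∨ w = max(0.817, 0.763) = 0.817
~(v ∨ w) = 1 − 0.817 = 0.183
~w = 1 − 0.763 = 0.237
~~w = 1 − 0.237 = 0.763
~(v ∨ w) ∨ ~~w = max(0.183, 0.763) = 0.763

0.763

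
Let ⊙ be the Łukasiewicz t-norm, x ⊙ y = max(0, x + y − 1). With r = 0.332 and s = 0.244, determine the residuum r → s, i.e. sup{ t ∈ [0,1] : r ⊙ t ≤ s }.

0.912

The residuum of the Łukasiewicz t-norm gives the supremum: min(1, 1 − 0.332 + 0.244).
1 − 0.332 + 0.244 = 0.912, so t = min(1, 0.912) = 0.912.
Check: 0.332 ⊙ 0.912 = max(0, 0.244) = 0.244 ≤ 0.244.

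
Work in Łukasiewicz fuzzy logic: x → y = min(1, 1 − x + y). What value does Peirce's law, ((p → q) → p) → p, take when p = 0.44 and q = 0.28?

p → q = min(1, 1 − 0.44 + 0.28) = min(1, 0.84) = 0.84
(p → q) → p = min(1, 1 − 0.84 + 0.44) = min(1, 0.60) = 0.60
((p → q) → p) → p = min(1, 1 − 0.60 + 0.44) = min(1, 0.84) = 0.84
(The value 0.84 < 1 shows this instance is not satisfied; not a Ł∞-tautology in general.)

0.84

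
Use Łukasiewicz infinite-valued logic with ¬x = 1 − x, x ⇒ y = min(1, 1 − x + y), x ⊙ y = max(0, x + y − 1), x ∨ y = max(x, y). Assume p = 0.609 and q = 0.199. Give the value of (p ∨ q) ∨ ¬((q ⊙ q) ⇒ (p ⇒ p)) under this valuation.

0.609

p ∨ q = max(0.609, 0.199) = 0.609
q ⊙ q = max(0, 0.199 + 0.199 − 1) = max(0, -0.602) = 0.000
p ⇒ p = min(1, 1 − 0.609 + 0.609) = min(1, 1.000) = 1.000
(q ⊙ q) ⇒ (p ⇒ p) = min(1, 1 − 0.000 + 1.000) = min(1, 2.000) = 1.000
¬((q ⊙ q) ⇒ (p ⇒ p)) = 1 − 1.000 = 0.000
(p ∨ q) ∨ ¬((q ⊙ q) ⇒ (p ⇒ p)) = max(0.609, 0.000) = 0.609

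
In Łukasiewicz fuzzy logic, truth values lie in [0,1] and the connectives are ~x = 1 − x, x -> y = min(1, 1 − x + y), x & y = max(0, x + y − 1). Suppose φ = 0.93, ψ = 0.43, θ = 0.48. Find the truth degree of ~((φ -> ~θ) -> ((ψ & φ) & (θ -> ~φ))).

0.59

~θ = 1 − 0.48 = 0.52
φ -> ~θ = min(1, 1 − 0.93 + 0.52) = min(1, 0.59) = 0.59
ψ & φ = max(0, 0.43 + 0.93 − 1) = max(0, 0.36) = 0.36
~φ = 1 − 0.93 = 0.07
θ -> ~φ = min(1, 1 − 0.48 + 0.07) = min(1, 0.59) = 0.59
(ψ & φ) & (θ -> ~φ) = max(0, 0.36 + 0.59 − 1) = max(0, -0.05) = 0.00
(φ -> ~θ) -> ((ψ & φ) & (θ -> ~φ)) = min(1, 1 − 0.59 + 0.00) = min(1, 0.41) = 0.41
~((φ -> ~θ) -> ((ψ & φ) & (θ -> ~φ))) = 1 − 0.41 = 0.59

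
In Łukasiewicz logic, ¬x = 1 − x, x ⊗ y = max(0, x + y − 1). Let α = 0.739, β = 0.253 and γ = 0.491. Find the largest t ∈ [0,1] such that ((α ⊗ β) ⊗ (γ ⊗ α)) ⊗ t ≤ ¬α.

1.000

α ⊗ β = max(0, 0.739 + 0.253 − 1) = max(0, -0.008) = 0.000
γ ⊗ α = max(0, 0.491 + 0.739 − 1) = max(0, 0.230) = 0.230
(α ⊗ β) ⊗ (γ ⊗ α) = max(0, 0.000 + 0.230 − 1) = max(0, -0.770) = 0.000
So the left factor is (α ⊗ β) ⊗ (γ ⊗ α) = 0.000.
¬α = 1 − 0.739 = 0.261
So the right-hand bound is ¬α = 0.261.
The residuum of the Łukasiewicz t-norm gives the supremum: min(1, 1 − 0.000 + 0.261).
1 − 0.000 + 0.261 = 1.261, so t = min(1, 1.261) = 1.000.
Check: 0.000 ⊗ 1.000 = max(0, 0.000) = 0.000 ≤ 0.261.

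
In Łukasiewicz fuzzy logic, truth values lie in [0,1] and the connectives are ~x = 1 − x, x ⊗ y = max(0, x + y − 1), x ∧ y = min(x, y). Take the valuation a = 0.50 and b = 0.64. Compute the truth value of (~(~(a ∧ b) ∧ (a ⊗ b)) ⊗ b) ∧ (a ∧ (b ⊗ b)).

0.28

a ∧ b = min(0.50, 0.64) = 0.50
~(a ∧ b) = 1 − 0.50 = 0.50
a ⊗ b = max(0, 0.50 + 0.64 − 1) = max(0, 0.14) = 0.14
~(a ∧ b) ∧ (a ⊗ b) = min(0.50, 0.14) = 0.14
~(~(a ∧ b) ∧ (a ⊗ b)) = 1 − 0.14 = 0.86
~(~(a ∧ b) ∧ (a ⊗ b)) ⊗ b = max(0, 0.86 + 0.64 − 1) = max(0, 0.50) = 0.50
b ⊗ b = max(0, 0.64 + 0.64 − 1) = max(0, 0.28) = 0.28
a ∧ (b ⊗ b) = min(0.50, 0.28) = 0.28
(~(~(a ∧ b) ∧ (a ⊗ b)) ⊗ b) ∧ (a ∧ (b ⊗ b)) = min(0.50, 0.28) = 0.28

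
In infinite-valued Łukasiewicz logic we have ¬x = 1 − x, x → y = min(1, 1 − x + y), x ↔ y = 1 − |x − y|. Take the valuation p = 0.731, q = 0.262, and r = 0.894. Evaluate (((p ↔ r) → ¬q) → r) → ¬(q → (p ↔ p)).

0.007

p ↔ r = 1 − |0.731 − 0.894| = 1 − 0.163 = 0.837
¬q = 1 − 0.262 = 0.738
(p ↔ r) → ¬q = min(1, 1 − 0.837 + 0.738) = min(1, 0.901) = 0.901
((p ↔ r) → ¬q) → r = min(1, 1 − 0.901 + 0.894) = min(1, 0.993) = 0.993
p ↔ p = 1 − |0.731 − 0.731| = 1 − 0.000 = 1.000
q → (p ↔ p) = min(1, 1 − 0.262 + 1.000) = min(1, 1.738) = 1.000
¬(q → (p ↔ p)) = 1 − 1.000 = 0.000
(((p ↔ r) → ¬q) → r) → ¬(q → (p ↔ p)) = min(1, 1 − 0.993 + 0.000) = min(1, 0.007) = 0.007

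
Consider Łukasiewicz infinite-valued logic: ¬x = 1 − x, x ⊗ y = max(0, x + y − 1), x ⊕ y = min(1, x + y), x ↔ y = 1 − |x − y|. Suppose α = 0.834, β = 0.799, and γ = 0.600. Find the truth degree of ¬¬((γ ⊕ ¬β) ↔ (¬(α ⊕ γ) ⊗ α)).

0.199

¬β = 1 − 0.799 = 0.201
γ ⊕ ¬β = min(1, 0.600 + 0.201) = min(1, 0.801) = 0.801
α ⊕ γ = min(1, 0.834 + 0.600) = min(1, 1.434) = 1.000
¬(α ⊕ γ) = 1 − 1.000 = 0.000
¬(α ⊕ γ) ⊗ α = max(0, 0.000 + 0.834 − 1) = max(0, -0.166) = 0.000
(γ ⊕ ¬β) ↔ (¬(α ⊕ γ) ⊗ α) = 1 − |0.801 − 0.000| = 1 − 0.801 = 0.199
¬((γ ⊕ ¬β) ↔ (¬(α ⊕ γ) ⊗ α)) = 1 − 0.199 = 0.801
¬¬((γ ⊕ ¬β) ↔ (¬(α ⊕ γ) ⊗ α)) = 1 − 0.801 = 0.199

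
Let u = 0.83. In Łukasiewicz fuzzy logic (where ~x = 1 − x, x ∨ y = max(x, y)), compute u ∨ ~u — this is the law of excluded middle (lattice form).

0.83

~u = 1 − 0.83 = 0.17
u ∨ ~u = max(0.83, 0.17) = 0.83
(The value 0.83 < 1 shows this instance is not satisfied; not a Ł∞-tautology — its value is max(a, 1−a).)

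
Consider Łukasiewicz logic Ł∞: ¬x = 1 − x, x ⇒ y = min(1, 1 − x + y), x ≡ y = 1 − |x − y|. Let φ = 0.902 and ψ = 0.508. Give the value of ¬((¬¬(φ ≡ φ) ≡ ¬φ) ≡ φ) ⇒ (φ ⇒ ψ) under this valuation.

0.802

φ ≡ φ = 1 − |0.902 − 0.902| = 1 − 0.000 = 1.000
¬(φ ≡ φ) = 1 − 1.000 = 0.000
¬¬(φ ≡ φ) = 1 − 0.000 = 1.000
¬φ = 1 − 0.902 = 0.098
¬¬(φ ≡ φ) ≡ ¬φ = 1 − |1.000 − 0.098| = 1 − 0.902 = 0.098
(¬¬(φ ≡ φ) ≡ ¬φ) ≡ φ = 1 − |0.098 − 0.902| = 1 − 0.804 = 0.196
¬((¬¬(φ ≡ φ) ≡ ¬φ) ≡ φ) = 1 − 0.196 = 0.804
φ ⇒ ψ = min(1, 1 − 0.902 + 0.508) = min(1, 0.606) = 0.606
¬((¬¬(φ ≡ φ) ≡ ¬φ) ≡ φ) ⇒ (φ ⇒ ψ) = min(1, 1 − 0.804 + 0.606) = min(1, 0.802) = 0.802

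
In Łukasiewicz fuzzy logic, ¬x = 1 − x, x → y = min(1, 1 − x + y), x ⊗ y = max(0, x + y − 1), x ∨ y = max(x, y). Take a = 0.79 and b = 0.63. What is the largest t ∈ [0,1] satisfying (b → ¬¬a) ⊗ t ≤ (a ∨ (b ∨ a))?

¬a = 1 − 0.79 = 0.21
¬¬a = 1 − 0.21 = 0.79
b → ¬¬a = min(1, 1 − 0.63 + 0.79) = min(1, 1.16) = 1.00
So the left factor is b → ¬¬a = 1.00.
b ∨ a = max(0.63, 0.79) = 0.79
a ∨ (b ∨ a) = max(0.79, 0.79) = 0.79
So the right-hand bound is a ∨ (b ∨ a) = 0.79.
The residuum of the Łukasiewicz t-norm gives the supremum: min(1, 1 − 1.00 + 0.79).
1 − 1.00 + 0.79 = 0.79, so t = min(1, 0.79) = 0.79.
Check: 1.00 ⊗ 0.79 = max(0, 0.79) = 0.79 ≤ 0.79.

0.79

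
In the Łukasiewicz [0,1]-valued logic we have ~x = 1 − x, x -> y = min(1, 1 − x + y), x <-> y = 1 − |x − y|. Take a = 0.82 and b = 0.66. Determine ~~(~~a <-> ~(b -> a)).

~a = 1 − 0.82 = 0.18
~~a = 1 − 0.18 = 0.82
b -> a = min(1, 1 − 0.66 + 0.82) = min(1, 1.16) = 1.00
~(b -> a) = 1 − 1.00 = 0.00
~~a <-> ~(b -> a) = 1 − |0.82 − 0.00| = 1 − 0.82 = 0.18
~(~~a <-> ~(b -> a)) = 1 − 0.18 = 0.82
~~(~~a <-> ~(b -> a)) = 1 − 0.82 = 0.18

0.18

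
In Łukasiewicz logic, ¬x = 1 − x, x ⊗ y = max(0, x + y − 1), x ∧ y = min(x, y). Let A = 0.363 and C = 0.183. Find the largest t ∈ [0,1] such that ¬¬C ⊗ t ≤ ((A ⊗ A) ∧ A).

¬C = 1 − 0.183 = 0.817
¬¬C = 1 − 0.817 = 0.183
So the left factor is ¬¬C = 0.183.
A ⊗ A = max(0, 0.363 + 0.363 − 1) = max(0, -0.274) = 0.000
(A ⊗ A) ∧ A = min(0.000, 0.363) = 0.000
So the right-hand bound is (A ⊗ A) ∧ A = 0.000.
The residuum of the Łukasiewicz t-norm gives the supremum: min(1, 1 − 0.183 + 0.000).
1 − 0.183 + 0.000 = 0.817, so t = min(1, 0.817) = 0.817.
Check: 0.183 ⊗ 0.817 = max(0, 0.000) = 0.000 ≤ 0.000.

0.817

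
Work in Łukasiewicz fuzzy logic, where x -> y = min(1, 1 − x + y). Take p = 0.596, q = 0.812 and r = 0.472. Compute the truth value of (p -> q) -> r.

p -> q = min(1, 1 − 0.596 + 0.812) = min(1, 1.216) = 1.000
(p -> q) -> r = min(1, 1 − 1.000 + 0.472) = min(1, 0.472) = 0.472

0.472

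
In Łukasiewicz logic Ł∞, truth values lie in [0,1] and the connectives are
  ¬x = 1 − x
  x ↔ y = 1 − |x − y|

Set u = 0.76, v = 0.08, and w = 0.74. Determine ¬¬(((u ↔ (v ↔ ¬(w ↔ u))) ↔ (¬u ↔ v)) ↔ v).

w ↔ u = 1 − |0.74 − 0.76| = 1 − 0.02 = 0.98
¬(w ↔ u) = 1 − 0.98 = 0.02
v ↔ ¬(w ↔ u) = 1 − |0.08 − 0.02| = 1 − 0.06 = 0.94
u ↔ (v ↔ ¬(w ↔ u)) = 1 − |0.76 − 0.94| = 1 − 0.18 = 0.82
¬u = 1 − 0.76 = 0.24
¬u ↔ v = 1 − |0.24 − 0.08| = 1 − 0.16 = 0.84
(u ↔ (v ↔ ¬(w ↔ u))) ↔ (¬u ↔ v) = 1 − |0.82 − 0.84| = 1 − 0.02 = 0.98
((u ↔ (v ↔ ¬(w ↔ u))) ↔ (¬u ↔ v)) ↔ v = 1 − |0.98 − 0.08| = 1 − 0.90 = 0.10
¬(((u ↔ (v ↔ ¬(w ↔ u))) ↔ (¬u ↔ v)) ↔ v) = 1 − 0.10 = 0.90
¬¬(((u ↔ (v ↔ ¬(w ↔ u))) ↔ (¬u ↔ v)) ↔ v) = 1 − 0.90 = 0.10

0.10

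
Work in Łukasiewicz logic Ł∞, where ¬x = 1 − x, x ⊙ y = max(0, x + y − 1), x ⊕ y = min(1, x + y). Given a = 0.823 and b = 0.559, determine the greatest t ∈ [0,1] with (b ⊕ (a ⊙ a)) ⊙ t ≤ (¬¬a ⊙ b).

a ⊙ a = max(0, 0.823 + 0.823 − 1) = max(0, 0.646) = 0.646
b ⊕ (a ⊙ a) = min(1, 0.559 + 0.646) = min(1, 1.205) = 1.000
So the left factor is b ⊕ (a ⊙ a) = 1.000.
¬a = 1 − 0.823 = 0.177
¬¬a = 1 − 0.177 = 0.823
¬¬a ⊙ b = max(0, 0.823 + 0.559 − 1) = max(0, 0.382) = 0.382
So the right-hand bound is ¬¬a ⊙ b = 0.382.
The residuum of the Łukasiewicz t-norm gives the supremum: min(1, 1 − 1.000 + 0.382).
1 − 1.000 + 0.382 = 0.382, so t = min(1, 0.382) = 0.382.
Check: 1.000 ⊙ 0.382 = max(0, 0.382) = 0.382 ≤ 0.382.

0.382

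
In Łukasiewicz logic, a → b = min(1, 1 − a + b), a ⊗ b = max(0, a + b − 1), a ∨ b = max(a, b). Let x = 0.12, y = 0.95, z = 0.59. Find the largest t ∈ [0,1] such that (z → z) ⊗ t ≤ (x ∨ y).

0.95

z → z = min(1, 1 − 0.59 + 0.59) = min(1, 1.00) = 1.00
So the left factor is z → z = 1.00.
x ∨ y = max(0.12, 0.95) = 0.95
So the right-hand bound is x ∨ y = 0.95.
The residuum of the Łukasiewicz t-norm gives the supremum: min(1, 1 − 1.00 + 0.95).
1 − 1.00 + 0.95 = 0.95, so t = min(1, 0.95) = 0.95.
Check: 1.00 ⊗ 0.95 = max(0, 0.95) = 0.95 ≤ 0.95.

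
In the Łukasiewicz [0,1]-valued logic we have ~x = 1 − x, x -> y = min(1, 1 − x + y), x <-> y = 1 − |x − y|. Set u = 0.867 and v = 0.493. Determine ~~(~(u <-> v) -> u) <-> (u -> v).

0.626

u <-> v = 1 − |0.867 − 0.493| = 1 − 0.374 = 0.626
~(u <-> v) = 1 − 0.626 = 0.374
~(u <-> v) -> u = min(1, 1 − 0.374 + 0.867) = min(1, 1.493) = 1.000
~(~(u <-> v) -> u) = 1 − 1.000 = 0.000
~~(~(u <-> v) -> u) = 1 − 0.000 = 1.000
u -> v = min(1, 1 − 0.867 + 0.493) = min(1, 0.626) = 0.626
~~(~(u <-> v) -> u) <-> (u -> v) = 1 − |1.000 − 0.626| = 1 − 0.374 = 0.626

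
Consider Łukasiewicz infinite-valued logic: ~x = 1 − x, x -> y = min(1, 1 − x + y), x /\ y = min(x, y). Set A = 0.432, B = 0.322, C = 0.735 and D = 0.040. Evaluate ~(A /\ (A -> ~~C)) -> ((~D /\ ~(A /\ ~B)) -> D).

~C = 1 − 0.735 = 0.265
~~C = 1 − 0.265 = 0.735
A -> ~~C = min(1, 1 − 0.432 + 0.735) = min(1, 1.303) = 1.000
A /\ (A -> ~~C) = min(0.432, 1.000) = 0.432
~(A /\ (A -> ~~C)) = 1 − 0.432 = 0.568
~D = 1 − 0.040 = 0.960
~B = 1 − 0.322 = 0.678
A /\ ~B = min(0.432, 0.678) = 0.432
~(A /\ ~B) = 1 − 0.432 = 0.568
~D /\ ~(A /\ ~B) = min(0.960, 0.568) = 0.568
(~D /\ ~(A /\ ~B)) -> D = min(1, 1 − 0.568 + 0.040) = min(1, 0.472) = 0.472
~(A /\ (A -> ~~C)) -> ((~D /\ ~(A /\ ~B)) -> D) = min(1, 1 − 0.568 + 0.472) = min(1, 0.904) = 0.904

0.904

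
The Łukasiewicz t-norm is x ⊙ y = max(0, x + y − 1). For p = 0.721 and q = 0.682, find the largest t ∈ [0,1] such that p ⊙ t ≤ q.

0.961

The residuum of the Łukasiewicz t-norm gives the supremum: min(1, 1 − 0.721 + 0.682).
1 − 0.721 + 0.682 = 0.961, so t = min(1, 0.961) = 0.961.
Check: 0.721 ⊙ 0.961 = max(0, 0.682) = 0.682 ≤ 0.682.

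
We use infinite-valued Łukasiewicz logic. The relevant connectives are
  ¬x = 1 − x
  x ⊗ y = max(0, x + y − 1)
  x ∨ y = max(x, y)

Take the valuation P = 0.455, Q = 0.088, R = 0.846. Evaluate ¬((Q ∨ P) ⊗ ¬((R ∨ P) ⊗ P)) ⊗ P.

Q ∨ P = max(0.088, 0.455) = 0.455
R ∨ P = max(0.846, 0.455) = 0.846
(R ∨ P) ⊗ P = max(0, 0.846 + 0.455 − 1) = max(0, 0.301) = 0.301
¬((R ∨ P) ⊗ P) = 1 − 0.301 = 0.699
(Q ∨ P) ⊗ ¬((R ∨ P) ⊗ P) = max(0, 0.455 + 0.699 − 1) = max(0, 0.154) = 0.154
¬((Q ∨ P) ⊗ ¬((R ∨ P) ⊗ P)) = 1 − 0.154 = 0.846
¬((Q ∨ P) ⊗ ¬((R ∨ P) ⊗ P)) ⊗ P = max(0, 0.846 + 0.455 − 1) = max(0, 0.301) = 0.301

0.301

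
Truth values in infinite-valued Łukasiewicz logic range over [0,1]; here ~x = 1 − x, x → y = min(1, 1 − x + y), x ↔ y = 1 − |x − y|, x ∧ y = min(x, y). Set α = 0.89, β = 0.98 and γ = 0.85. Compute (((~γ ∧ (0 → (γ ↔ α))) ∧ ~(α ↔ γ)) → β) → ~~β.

~γ = 1 − 0.85 = 0.15
γ ↔ α = 1 − |0.85 − 0.89| = 1 − 0.04 = 0.96
0 → (γ ↔ α) = min(1, 1 − 0.00 + 0.96) = min(1, 1.96) = 1.00
~γ ∧ (0 → (γ ↔ α)) = min(0.15, 1.00) = 0.15
α ↔ γ = 1 − |0.89 − 0.85| = 1 − 0.04 = 0.96
~(α ↔ γ) = 1 − 0.96 = 0.04
(~γ ∧ (0 → (γ ↔ α))) ∧ ~(α ↔ γ) = min(0.15, 0.04) = 0.04
((~γ ∧ (0 → (γ ↔ α))) ∧ ~(α ↔ γ)) → β = min(1, 1 − 0.04 + 0.98) = min(1, 1.94) = 1.00
~β = 1 − 0.98 = 0.02
~~β = 1 − 0.02 = 0.98
(((~γ ∧ (0 → (γ ↔ α))) ∧ ~(α ↔ γ)) → β) → ~~β = min(1, 1 − 1.00 + 0.98) = min(1, 0.98) = 0.98

0.98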